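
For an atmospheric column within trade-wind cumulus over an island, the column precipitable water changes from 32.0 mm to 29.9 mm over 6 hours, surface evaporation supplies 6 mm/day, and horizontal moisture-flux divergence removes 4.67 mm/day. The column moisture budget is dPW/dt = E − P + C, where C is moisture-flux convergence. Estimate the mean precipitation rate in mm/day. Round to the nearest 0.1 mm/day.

P ≈ 9.7 mm/day

dPW/dt = (29.9 − 32.0) mm / (6/24 day) = -8.400 mm/day.
P = E + C − dPW/dt = 6 + (-4.67) − (-8.400) = 9.7 mm/day.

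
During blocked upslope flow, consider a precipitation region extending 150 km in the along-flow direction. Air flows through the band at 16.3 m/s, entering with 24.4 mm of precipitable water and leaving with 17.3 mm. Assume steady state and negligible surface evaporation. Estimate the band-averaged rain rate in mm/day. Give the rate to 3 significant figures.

R ≈ 66.7 mm/day

Column moisture flux per unit crosswind length is F = V × PW.
Inflow: F_in = 16.3 × 24.4 = 397.72 mm·m/s
Outflow: F_out = 16.3 × 17.3 = 281.99 mm·m/s
Steady-state rate R = (F_in − F_out)/L = (397.72 − 281.99) / 150000 m = 7.715e-04 mm/s.
R = 7.715e-04 × 3600 × 24 = 66.7 mm/day.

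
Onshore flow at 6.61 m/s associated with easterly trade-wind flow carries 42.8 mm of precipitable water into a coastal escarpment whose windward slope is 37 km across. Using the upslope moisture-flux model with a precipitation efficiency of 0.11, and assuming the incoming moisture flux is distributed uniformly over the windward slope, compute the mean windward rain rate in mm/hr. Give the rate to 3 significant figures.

Incoming column moisture flux per unit ridge length: F = V × PW = 6.61 × 42.8 = 282.908 mm·m/s.
Spread over the 37 km slope with efficiency ε = 0.11: R = ε·F/W = 0.11 × 282.908 / 37000 m = 8.411e-04 mm/s.
R = 8.411e-04 × 3600 = 3.03 mm/hr.

R ≈ 3.03 mm/hr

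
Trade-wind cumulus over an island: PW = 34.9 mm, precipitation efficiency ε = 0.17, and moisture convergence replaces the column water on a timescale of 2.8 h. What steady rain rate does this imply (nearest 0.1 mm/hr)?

R ≈ 2.1 mm/hr

Each overturning extracts ε × PW = 0.17 × 34.9 = 5.933 mm.
Rate = ε·PW / τ = 5.933 / 2.8 h = 2.1 mm/hr.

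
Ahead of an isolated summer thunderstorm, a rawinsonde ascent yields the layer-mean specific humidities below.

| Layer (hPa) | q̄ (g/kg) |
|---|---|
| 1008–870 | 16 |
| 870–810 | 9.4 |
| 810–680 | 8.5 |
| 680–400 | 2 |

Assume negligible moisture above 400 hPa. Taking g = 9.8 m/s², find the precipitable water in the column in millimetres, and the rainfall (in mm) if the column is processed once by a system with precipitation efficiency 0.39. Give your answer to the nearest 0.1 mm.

Precipitable water is the column-integrated vapour mass per unit area: PW = (1/g) Σ q̄ Δp, with q in kg/kg and Δp in Pa (1 kg/m² of water = 1 mm).
Layer 1008–870 hPa: Δp = 138 hPa = 13800 Pa, q̄ = 0.016 kg/kg → 0.016 × 13800 / 9.8 = 22.53 mm
Layer 870–810 hPa: Δp = 60 hPa = 6000 Pa, q̄ = 0.0094 kg/kg → 0.0094 × 6000 / 9.8 = 5.76 mm
Layer 810–680 hPa: Δp = 130 hPa = 13000 Pa, q̄ = 0.0085 kg/kg → 0.0085 × 13000 / 9.8 = 11.28 mm
Layer 680–400 hPa: Δp = 280 hPa = 28000 Pa, q̄ = 0.002 kg/kg → 0.002 × 28000 / 9.8 = 5.71 mm
PW = 22.53 + 5.76 + 11.28 + 5.71 = 45.28 ≈ 45.3 mm.
Rainfall = ε × PW = 0.39 × 45.3 = 17.7 mm.

PW ≈ 45.3 mm; rainfall ≈ 17.7 mm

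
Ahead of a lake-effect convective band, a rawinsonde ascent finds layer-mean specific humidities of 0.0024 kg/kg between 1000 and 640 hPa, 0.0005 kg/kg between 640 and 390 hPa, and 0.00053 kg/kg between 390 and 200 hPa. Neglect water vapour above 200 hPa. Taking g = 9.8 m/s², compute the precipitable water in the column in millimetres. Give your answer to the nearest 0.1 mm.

Precipitable water is the column-integrated vapour mass per unit area: PW = (1/g) Σ q̄ Δp, with q in kg/kg and Δp in Pa (1 kg/m² of water = 1 mm).
Layer 1000–640 hPa: Δp = 360 hPa = 36000 Pa, q̄ = 0.0024 kg/kg → 0.0024 × 36000 / 9.8 = 8.82 mm
Layer 640–390 hPa: Δp = 250 hPa = 25000 Pa, q̄ = 0.0005 kg/kg → 0.0005 × 25000 / 9.8 = 1.28 mm
Layer 390–200 hPa: Δp = 190 hPa = 19000 Pa, q̄ = 0.00053 kg/kg → 0.00053 × 19000 / 9.8 = 1.03 mm
PW = 8.82 + 1.28 + 1.03 = 11.13 ≈ 11.1 mm.

PW ≈ 11.1 mm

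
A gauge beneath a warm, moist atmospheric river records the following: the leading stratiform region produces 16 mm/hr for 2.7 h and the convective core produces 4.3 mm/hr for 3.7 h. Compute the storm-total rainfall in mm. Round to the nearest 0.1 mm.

total ≈ 59.1 mm

Total = Σ Rᵢ Δtᵢ = 16 × 2.7 + 4.3 × 3.7
      = 43.2 + 15.91 = 59.1 mm.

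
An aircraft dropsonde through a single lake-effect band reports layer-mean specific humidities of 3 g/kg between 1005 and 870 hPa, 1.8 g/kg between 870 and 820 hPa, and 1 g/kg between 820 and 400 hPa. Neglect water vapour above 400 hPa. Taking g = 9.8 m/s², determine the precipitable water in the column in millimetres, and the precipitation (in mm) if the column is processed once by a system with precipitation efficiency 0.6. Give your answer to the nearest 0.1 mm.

PW ≈ 9.3 mm; precipitation ≈ 5.6 mm

Precipitable water is the column-integrated vapour mass per unit area: PW = (1/g) Σ q̄ Δp, with q in kg/kg and Δp in Pa (1 kg/m² of water = 1 mm).
Layer 1005–870 hPa: Δp = 135 hPa = 13500 Pa, q̄ = 0.003 kg/kg → 0.003 × 13500 / 9.8 = 4.13 mm
Layer 870–820 hPa: Δp = 50 hPa = 5000 Pa, q̄ = 0.0018 kg/kg → 0.0018 × 5000 / 9.8 = 0.92 mm
Layer 820–400 hPa: Δp = 420 hPa = 42000 Pa, q̄ = 0.001 kg/kg → 0.001 × 42000 / 9.8 = 4.29 mm
PW = 4.13 + 0.92 + 4.29 = 9.34 ≈ 9.3 mm.
Precipitation = ε × PW = 0.6 × 9.3 = 5.6 mm.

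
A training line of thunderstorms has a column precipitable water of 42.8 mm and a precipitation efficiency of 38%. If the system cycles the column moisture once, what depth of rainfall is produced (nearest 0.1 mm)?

rainfall ≈ 16.3 mm

Rainfall = ε × PW = 0.38 × 42.8 = 16.3 mm.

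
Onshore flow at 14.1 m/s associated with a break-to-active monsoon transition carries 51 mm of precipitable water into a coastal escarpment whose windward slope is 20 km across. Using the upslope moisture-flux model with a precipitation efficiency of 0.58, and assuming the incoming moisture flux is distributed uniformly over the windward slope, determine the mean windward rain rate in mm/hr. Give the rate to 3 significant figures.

Incoming column moisture flux per unit ridge length: F = V × PW = 14.1 × 51 = 719.1 mm·m/s.
Spread over the 20 km slope with efficiency ε = 0.58: R = ε·F/W = 0.58 × 719.1 / 20000 m = 2.085e-02 mm/s.
R = 2.085e-02 × 3600 = 75.1 mm/hr.

R ≈ 75.1 mm/hr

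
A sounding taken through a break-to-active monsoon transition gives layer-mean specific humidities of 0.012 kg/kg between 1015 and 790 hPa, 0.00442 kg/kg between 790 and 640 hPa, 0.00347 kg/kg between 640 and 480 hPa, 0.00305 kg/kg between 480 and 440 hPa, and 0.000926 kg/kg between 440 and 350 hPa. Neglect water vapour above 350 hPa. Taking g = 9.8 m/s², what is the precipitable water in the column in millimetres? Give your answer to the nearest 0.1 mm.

Precipitable water is the column-integrated vapour mass per unit area: PW = (1/g) Σ q̄ Δp, with q in kg/kg and Δp in Pa (1 kg/m² of water = 1 mm).
Layer 1015–790 hPa: Δp = 225 hPa = 22500 Pa, q̄ = 0.012 kg/kg → 0.012 × 22500 / 9.8 = 27.55 mm
Layer 790–640 hPa: Δp = 150 hPa = 15000 Pa, q̄ = 0.00442 kg/kg → 0.00442 × 15000 / 9.8 = 6.77 mm
Layer 640–480 hPa: Δp = 160 hPa = 16000 Pa, q̄ = 0.00347 kg/kg → 0.00347 × 16000 / 9.8 = 5.67 mm
Layer 480–440 hPa: Δp = 40 hPa = 4000 Pa, q̄ = 0.00305 kg/kg → 0.00305 × 4000 / 9.8 = 1.24 mm
Layer 440–350 hPa: Δp = 90 hPa = 9000 Pa, q̄ = 0.000926 kg/kg → 0.000926 × 9000 / 9.8 = 0.85 mm
PW = 27.55 + 6.77 + 5.67 + 1.24 + 0.85 = 42.08 ≈ 42.1 mm.

PW ≈ 42.1 mm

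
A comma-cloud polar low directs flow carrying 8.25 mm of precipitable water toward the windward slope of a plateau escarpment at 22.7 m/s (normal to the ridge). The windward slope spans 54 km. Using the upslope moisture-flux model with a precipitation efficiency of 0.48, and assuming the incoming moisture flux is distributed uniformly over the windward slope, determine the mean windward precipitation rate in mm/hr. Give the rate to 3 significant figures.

Incoming column moisture flux per unit ridge length: F = V × PW = 22.7 × 8.25 = 187.275 mm·m/s.
Spread over the 54 km slope with efficiency ε = 0.48: R = ε·F/W = 0.48 × 187.275 / 54000 m = 1.665e-03 mm/s.
R = 1.665e-03 × 3600 = 5.99 mm/hr.

R ≈ 5.99 mm/hr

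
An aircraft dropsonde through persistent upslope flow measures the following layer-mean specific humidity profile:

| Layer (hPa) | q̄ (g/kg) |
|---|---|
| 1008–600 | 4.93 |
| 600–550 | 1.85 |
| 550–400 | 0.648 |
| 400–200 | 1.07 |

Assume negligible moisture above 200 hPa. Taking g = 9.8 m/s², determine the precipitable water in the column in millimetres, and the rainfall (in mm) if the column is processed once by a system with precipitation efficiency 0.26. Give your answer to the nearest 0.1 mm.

Precipitable water is the column-integrated vapour mass per unit area: PW = (1/g) Σ q̄ Δp, with q in kg/kg and Δp in Pa (1 kg/m² of water = 1 mm).
Layer 1008–600 hPa: Δp = 408 hPa = 40800 Pa, q̄ = 0.00493 kg/kg → 0.00493 × 40800 / 9.8 = 20.52 mm
Layer 600–550 hPa: Δp = 50 hPa = 5000 Pa, q̄ = 0.00185 kg/kg → 0.00185 × 5000 / 9.8 = 0.94 mm
Layer 550–400 hPa: Δp = 150 hPa = 15000 Pa, q̄ = 0.000648 kg/kg → 0.000648 × 15000 / 9.8 = 0.99 mm
Layer 400–200 hPa: Δp = 200 hPa = 20000 Pa, q̄ = 0.00107 kg/kg → 0.00107 × 20000 / 9.8 = 2.18 mm
PW = 20.52 + 0.94 + 0.99 + 2.18 = 24.63 ≈ 24.6 mm.
Rainfall = ε × PW = 0.26 × 24.6 = 6.4 mm.

PW ≈ 24.6 mm; rainfall ≈ 6.4 mm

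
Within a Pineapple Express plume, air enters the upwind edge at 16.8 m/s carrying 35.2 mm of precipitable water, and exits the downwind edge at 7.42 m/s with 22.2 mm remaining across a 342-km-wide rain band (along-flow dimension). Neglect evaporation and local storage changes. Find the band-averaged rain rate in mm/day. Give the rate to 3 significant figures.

R ≈ 108 mm/day

Column moisture flux per unit crosswind length is F = V × PW.
Inflow: F_in = 16.8 × 35.2 = 591.36 mm·m/s
Outflow: F_out = 7.42 × 22.2 = 164.724 mm·m/s
Steady-state rate R = (F_in − F_out)/L = (591.36 − 164.724) / 342000 m = 1.247e-03 mm/s.
R = 1.247e-03 × 3600 × 24 = 108 mm/day.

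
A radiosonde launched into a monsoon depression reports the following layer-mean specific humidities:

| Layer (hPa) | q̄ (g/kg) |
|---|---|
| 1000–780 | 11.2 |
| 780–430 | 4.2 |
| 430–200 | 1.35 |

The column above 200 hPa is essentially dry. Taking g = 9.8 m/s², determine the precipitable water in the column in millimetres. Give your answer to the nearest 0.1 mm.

Precipitable water is the column-integrated vapour mass per unit area: PW = (1/g) Σ q̄ Δp, with q in kg/kg and Δp in Pa (1 kg/m² of water = 1 mm).
Layer 1000–780 hPa: Δp = 220 hPa = 22000 Pa, q̄ = 0.0112 kg/kg → 0.0112 × 22000 / 9.8 = 25.14 mm
Layer 780–430 hPa: Δp = 350 hPa = 35000 Pa, q̄ = 0.0042 kg/kg → 0.0042 × 35000 / 9.8 = 15.00 mm
Layer 430–200 hPa: Δp = 230 hPa = 23000 Pa, q̄ = 0.00135 kg/kg → 0.00135 × 23000 / 9.8 = 3.17 mm
PW = 25.14 + 15.00 + 3.17 = 43.31 ≈ 43.3 mm.

PW ≈ 43.3 mm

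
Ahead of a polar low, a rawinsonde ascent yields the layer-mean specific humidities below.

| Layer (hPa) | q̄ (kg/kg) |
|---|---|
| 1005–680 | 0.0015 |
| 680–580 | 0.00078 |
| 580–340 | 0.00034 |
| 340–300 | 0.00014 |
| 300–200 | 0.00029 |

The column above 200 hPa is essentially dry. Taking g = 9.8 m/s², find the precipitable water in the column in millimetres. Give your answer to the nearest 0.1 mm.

PW ≈ 7.0 mm

Precipitable water is the column-integrated vapour mass per unit area: PW = (1/g) Σ q̄ Δp, with q in kg/kg and Δp in Pa (1 kg/m² of water = 1 mm).
Layer 1005–680 hPa: Δp = 325 hPa = 32500 Pa, q̄ = 0.0015 kg/kg → 0.0015 × 32500 / 9.8 = 4.97 mm
Layer 680–580 hPa: Δp = 100 hPa = 10000 Pa, q̄ = 0.00078 kg/kg → 0.00078 × 10000 / 9.8 = 0.80 mm
Layer 580–340 hPa: Δp = 240 hPa = 24000 Pa, q̄ = 0.00034 kg/kg → 0.00034 × 24000 / 9.8 = 0.83 mm
Layer 340–300 hPa: Δp = 40 hPa = 4000 Pa, q̄ = 0.00014 kg/kg → 0.00014 × 4000 / 9.8 = 0.06 mm
Layer 300–200 hPa: Δp = 100 hPa = 10000 Pa, q̄ = 0.00029 kg/kg → 0.00029 × 10000 / 9.8 = 0.30 mm
PW = 4.97 + 0.80 + 0.83 + 0.06 + 0.30 = 6.96 ≈ 7.0 mm.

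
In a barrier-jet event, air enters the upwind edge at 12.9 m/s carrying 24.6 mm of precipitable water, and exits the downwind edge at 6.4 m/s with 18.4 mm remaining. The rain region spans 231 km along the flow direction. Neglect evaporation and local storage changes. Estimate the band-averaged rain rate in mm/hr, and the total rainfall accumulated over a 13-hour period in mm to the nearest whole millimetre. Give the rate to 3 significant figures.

Column moisture flux per unit crosswind length is F = V × PW.
Inflow: F_in = 12.9 × 24.6 = 317.34 mm·m/s
Outflow: F_out = 6.4 × 18.4 = 117.76 mm·m/s
Steady-state rate R = (F_in − F_out)/L = (317.34 − 117.76) / 231000 m = 8.640e-04 mm/s.
R = 8.640e-04 × 3600 = 3.11 mm/hr.
Over 13 h: total = 3.11 × 13 = 40.43 ≈ 40 mm.

R ≈ 3.11 mm/hr; total ≈ 40 mm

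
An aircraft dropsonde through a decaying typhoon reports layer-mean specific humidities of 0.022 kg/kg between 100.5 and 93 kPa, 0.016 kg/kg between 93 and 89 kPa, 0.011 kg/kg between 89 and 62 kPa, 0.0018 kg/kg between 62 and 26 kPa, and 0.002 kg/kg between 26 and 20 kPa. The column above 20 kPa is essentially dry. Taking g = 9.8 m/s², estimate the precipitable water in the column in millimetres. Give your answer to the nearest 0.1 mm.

PW ≈ 61.5 mm

Precipitable water is the column-integrated vapour mass per unit area: PW = (1/g) Σ q̄ Δp, with q in kg/kg and Δp in Pa (1 kg/m² of water = 1 mm).
Layer 100.5–93 kPa: Δp = 75 hPa = 7500 Pa, q̄ = 0.022 kg/kg → 0.022 × 7500 / 9.8 = 16.84 mm
Layer 93–89 kPa: Δp = 40 hPa = 4000 Pa, q̄ = 0.016 kg/kg → 0.016 × 4000 / 9.8 = 6.53 mm
Layer 89–62 kPa: Δp = 270 hPa = 27000 Pa, q̄ = 0.011 kg/kg → 0.011 × 27000 / 9.8 = 30.31 mm
Layer 62–26 kPa: Δp = 360 hPa = 36000 Pa, q̄ = 0.0018 kg/kg → 0.0018 × 36000 / 9.8 = 6.61 mm
Layer 26–20 kPa: Δp = 60 hPa = 6000 Pa, q̄ = 0.002 kg/kg → 0.002 × 6000 / 9.8 = 1.22 mm
PW = 16.84 + 6.53 + 30.31 + 6.61 + 1.22 = 61.51 ≈ 61.5 mm.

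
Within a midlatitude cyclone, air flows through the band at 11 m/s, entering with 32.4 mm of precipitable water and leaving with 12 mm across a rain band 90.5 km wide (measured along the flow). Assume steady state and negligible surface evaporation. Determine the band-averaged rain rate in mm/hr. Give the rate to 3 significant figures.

R ≈ 8.93 mm/hr

Column moisture flux per unit crosswind length is F = V × PW.
Inflow: F_in = 11 × 32.4 = 356.4 mm·m/s
Outflow: F_out = 11 × 12 = 132 mm·m/s
Steady-state rate R = (F_in − F_out)/L = (356.4 − 132) / 90500 m = 2.480e-03 mm/s.
R = 2.480e-03 × 3600 = 8.93 mm/hr.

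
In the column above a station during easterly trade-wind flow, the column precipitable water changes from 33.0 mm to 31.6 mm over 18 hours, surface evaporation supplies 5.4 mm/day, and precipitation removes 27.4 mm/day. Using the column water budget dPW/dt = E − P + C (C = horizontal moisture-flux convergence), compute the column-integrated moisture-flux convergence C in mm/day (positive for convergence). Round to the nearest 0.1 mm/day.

dPW/dt = (31.6 − 33.0) mm / (18/24 day) = -1.867 mm/day.
C = dPW/dt − E + P = (-1.867) − 5.4 + 27.4 = 20.1 mm/day.

C ≈ 20.1 mm/day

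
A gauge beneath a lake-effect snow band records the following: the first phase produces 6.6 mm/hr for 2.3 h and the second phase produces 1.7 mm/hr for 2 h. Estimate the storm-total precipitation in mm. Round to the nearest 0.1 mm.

Total = Σ Rᵢ Δtᵢ = 6.6 × 2.3 + 1.7 × 2
      = 15.18 + 3.4 = 18.6 mm.

total ≈ 18.6 mm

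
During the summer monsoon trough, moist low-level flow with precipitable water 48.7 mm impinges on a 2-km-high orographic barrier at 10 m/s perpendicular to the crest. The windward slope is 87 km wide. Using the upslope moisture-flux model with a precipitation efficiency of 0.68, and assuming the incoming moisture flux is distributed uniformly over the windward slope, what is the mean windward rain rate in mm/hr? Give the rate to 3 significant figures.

R ≈ 13.7 mm/hr

Incoming column moisture flux per unit ridge length: F = V × PW = 10 × 48.7 = 487 mm·m/s.
Spread over the 87 km slope with efficiency ε = 0.68: R = ε·F/W = 0.68 × 487 / 87000 m = 3.806e-03 mm/s.
R = 3.806e-03 × 3600 = 13.7 mm/hr.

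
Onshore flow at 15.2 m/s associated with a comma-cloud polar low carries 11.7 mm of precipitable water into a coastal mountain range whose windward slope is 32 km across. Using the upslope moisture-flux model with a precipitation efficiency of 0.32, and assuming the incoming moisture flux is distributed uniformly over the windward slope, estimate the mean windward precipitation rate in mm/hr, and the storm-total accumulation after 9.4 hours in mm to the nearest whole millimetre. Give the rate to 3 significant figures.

Incoming column moisture flux per unit ridge length: F = V × PW = 15.2 × 11.7 = 177.84 mm·m/s.
Spread over the 32 km slope with efficiency ε = 0.32: R = ε·F/W = 0.32 × 177.84 / 32000 m = 1.778e-03 mm/s.
R = 1.778e-03 × 3600 = 6.40 mm/hr.
Over 9.4 h: total = 6.40 × 9.4 = 60.16 ≈ 60 mm.

R ≈ 6.40 mm/hr; total ≈ 60 mm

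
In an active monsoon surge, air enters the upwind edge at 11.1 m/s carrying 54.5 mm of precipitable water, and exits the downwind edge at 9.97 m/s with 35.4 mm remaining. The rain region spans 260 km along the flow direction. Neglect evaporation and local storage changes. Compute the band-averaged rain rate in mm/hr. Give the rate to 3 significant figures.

Column moisture flux per unit crosswind length is F = V × PW.
Inflow: F_in = 11.1 × 54.5 = 604.95 mm·m/s
Outflow: F_out = 9.97 × 35.4 = 352.938 mm·m/s
Steady-state rate R = (F_in − F_out)/L = (604.95 − 352.938) / 260000 m = 9.693e-04 mm/s.
R = 9.693e-04 × 3600 = 3.49 mm/hr.

R ≈ 3.49 mm/hr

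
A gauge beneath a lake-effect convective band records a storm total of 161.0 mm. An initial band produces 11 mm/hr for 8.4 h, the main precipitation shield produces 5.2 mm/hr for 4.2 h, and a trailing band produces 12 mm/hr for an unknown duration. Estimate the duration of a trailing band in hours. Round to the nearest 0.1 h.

duration ≈ 3.9 h

Known phases: 11 × 8.4 + 5.2 × 4.2 = 92.4 + 21.84 = 114.24 mm.
Remaining depth = 161.0 − 114.24 = 46.76 mm.
Duration = 46.76 / 12 = 3.9 h.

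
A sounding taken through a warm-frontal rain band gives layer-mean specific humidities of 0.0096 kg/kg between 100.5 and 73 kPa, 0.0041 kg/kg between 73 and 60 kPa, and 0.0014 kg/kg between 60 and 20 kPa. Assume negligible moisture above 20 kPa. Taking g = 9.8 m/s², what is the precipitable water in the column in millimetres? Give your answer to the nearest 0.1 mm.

PW ≈ 38.1 mm

Precipitable water is the column-integrated vapour mass per unit area: PW = (1/g) Σ q̄ Δp, with q in kg/kg and Δp in Pa (1 kg/m² of water = 1 mm).
Layer 100.5–73 kPa: Δp = 275 hPa = 27500 Pa, q̄ = 0.0096 kg/kg → 0.0096 × 27500 / 9.8 = 26.94 mm
Layer 73–60 kPa: Δp = 130 hPa = 13000 Pa, q̄ = 0.0041 kg/kg → 0.0041 × 13000 / 9.8 = 5.44 mm
Layer 60–20 kPa: Δp = 400 hPa = 40000 Pa, q̄ = 0.0014 kg/kg → 0.0014 × 40000 / 9.8 = 5.71 mm
PW = 26.94 + 5.44 + 5.71 = 38.09 ≈ 38.1 mm.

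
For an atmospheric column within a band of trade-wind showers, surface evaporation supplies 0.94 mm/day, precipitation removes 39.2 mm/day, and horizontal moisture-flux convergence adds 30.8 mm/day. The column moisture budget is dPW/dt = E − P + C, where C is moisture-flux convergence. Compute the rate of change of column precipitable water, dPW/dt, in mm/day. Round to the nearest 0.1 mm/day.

dPW/dt ≈ -7.5 mm/day

dPW/dt = E − P + C = 0.94 − 39.2 + (30.8) = -7.5 mm/day.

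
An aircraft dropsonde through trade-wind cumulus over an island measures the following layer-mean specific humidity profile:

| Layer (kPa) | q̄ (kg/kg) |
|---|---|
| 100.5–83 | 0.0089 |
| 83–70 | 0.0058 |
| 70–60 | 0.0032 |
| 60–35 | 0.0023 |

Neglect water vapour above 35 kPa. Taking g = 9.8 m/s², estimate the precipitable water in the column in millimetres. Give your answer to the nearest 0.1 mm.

Precipitable water is the column-integrated vapour mass per unit area: PW = (1/g) Σ q̄ Δp, with q in kg/kg and Δp in Pa (1 kg/m² of water = 1 mm).
Layer 100.5–83 kPa: Δp = 175 hPa = 17500 Pa, q̄ = 0.0089 kg/kg → 0.0089 × 17500 / 9.8 = 15.89 mm
Layer 83–70 kPa: Δp = 130 hPa = 13000 Pa, q̄ = 0.0058 kg/kg → 0.0058 × 13000 / 9.8 = 7.69 mm
Layer 70–60 kPa: Δp = 100 hPa = 10000 Pa, q̄ = 0.0032 kg/kg → 0.0032 × 10000 / 9.8 = 3.27 mm
Layer 60–35 kPa: Δp = 250 hPa = 25000 Pa, q̄ = 0.0023 kg/kg → 0.0023 × 25000 / 9.8 = 5.87 mm
PW = 15.89 + 7.69 + 3.27 + 5.87 = 32.72 ≈ 32.7 mm.

PW ≈ 32.7 mm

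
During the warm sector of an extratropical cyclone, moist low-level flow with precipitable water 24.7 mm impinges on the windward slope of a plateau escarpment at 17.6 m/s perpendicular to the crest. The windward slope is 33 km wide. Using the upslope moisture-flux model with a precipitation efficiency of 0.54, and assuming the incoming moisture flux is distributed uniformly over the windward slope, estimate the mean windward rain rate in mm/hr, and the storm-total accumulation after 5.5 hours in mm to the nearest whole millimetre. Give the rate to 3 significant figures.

Incoming column moisture flux per unit ridge length: F = V × PW = 17.6 × 24.7 = 434.72 mm·m/s.
Spread over the 33 km slope with efficiency ε = 0.54: R = ε·F/W = 0.54 × 434.72 / 33000 m = 7.114e-03 mm/s.
R = 7.114e-03 × 3600 = 25.6 mm/hr.
Over 5.5 h: total = 25.6 × 5.5 = 140.8 ≈ 141 mm.

R ≈ 25.6 mm/hr; total ≈ 141 mm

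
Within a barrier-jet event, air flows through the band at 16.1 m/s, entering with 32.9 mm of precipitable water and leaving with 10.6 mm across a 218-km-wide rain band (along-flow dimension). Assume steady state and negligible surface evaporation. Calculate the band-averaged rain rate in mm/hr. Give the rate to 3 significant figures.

R ≈ 5.93 mm/hr

Column moisture flux per unit crosswind length is F = V × PW.
Inflow: F_in = 16.1 × 32.9 = 529.69 mm·m/s
Outflow: F_out = 16.1 × 10.6 = 170.66 mm·m/s
Steady-state rate R = (F_in − F_out)/L = (529.69 − 170.66) / 218000 m = 1.647e-03 mm/s.
R = 1.647e-03 × 3600 = 5.93 mm/hr.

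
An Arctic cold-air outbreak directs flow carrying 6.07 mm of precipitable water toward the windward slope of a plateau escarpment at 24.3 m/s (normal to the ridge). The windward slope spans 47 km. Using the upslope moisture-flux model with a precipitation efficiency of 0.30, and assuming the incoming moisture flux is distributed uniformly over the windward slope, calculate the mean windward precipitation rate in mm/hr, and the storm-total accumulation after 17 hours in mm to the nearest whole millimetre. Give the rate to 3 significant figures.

Incoming column moisture flux per unit ridge length: F = V × PW = 24.3 × 6.07 = 147.501 mm·m/s.
Spread over the 47 km slope with efficiency ε = 0.30: R = ε·F/W = 0.30 × 147.501 / 47000 m = 9.415e-04 mm/s.
R = 9.415e-04 × 3600 = 3.39 mm/hr.
Over 17 h: total = 3.39 × 17 = 57.63 ≈ 58 mm.

R ≈ 3.39 mm/hr; total ≈ 58 mm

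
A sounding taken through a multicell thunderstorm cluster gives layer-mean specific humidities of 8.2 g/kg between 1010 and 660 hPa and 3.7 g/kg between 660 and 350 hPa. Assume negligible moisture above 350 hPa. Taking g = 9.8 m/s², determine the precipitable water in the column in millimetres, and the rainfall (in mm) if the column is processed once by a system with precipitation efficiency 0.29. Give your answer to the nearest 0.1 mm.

Precipitable water is the column-integrated vapour mass per unit area: PW = (1/g) Σ q̄ Δp, with q in kg/kg and Δp in Pa (1 kg/m² of water = 1 mm).
Layer 1010–660 hPa: Δp = 350 hPa = 35000 Pa, q̄ = 0.0082 kg/kg → 0.0082 × 35000 / 9.8 = 29.29 mm
Layer 660–350 hPa: Δp = 310 hPa = 31000 Pa, q̄ = 0.0037 kg/kg → 0.0037 × 31000 / 9.8 = 11.70 mm
PW = 29.29 + 11.70 = 40.99 ≈ 41.0 mm.
Rainfall = ε × PW = 0.29 × 41.0 = 11.9 mm.

PW ≈ 41.0 mm; rainfall ≈ 11.9 mm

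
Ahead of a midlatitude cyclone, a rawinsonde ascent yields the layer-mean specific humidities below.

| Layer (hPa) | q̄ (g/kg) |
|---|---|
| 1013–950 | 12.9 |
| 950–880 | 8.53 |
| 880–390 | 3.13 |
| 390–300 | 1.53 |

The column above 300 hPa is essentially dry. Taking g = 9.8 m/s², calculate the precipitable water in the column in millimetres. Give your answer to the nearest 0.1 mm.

Precipitable water is the column-integrated vapour mass per unit area: PW = (1/g) Σ q̄ Δp, with q in kg/kg and Δp in Pa (1 kg/m² of water = 1 mm).
Layer 1013–950 hPa: Δp = 63 hPa = 6300 Pa, q̄ = 0.0129 kg/kg → 0.0129 × 6300 / 9.8 = 8.29 mm
Layer 950–880 hPa: Δp = 70 hPa = 7000 Pa, q̄ = 0.00853 kg/kg → 0.00853 × 7000 / 9.8 = 6.09 mm
Layer 880–390 hPa: Δp = 490 hPa = 49000 Pa, q̄ = 0.00313 kg/kg → 0.00313 × 49000 / 9.8 = 15.65 mm
Layer 390–300 hPa: Δp = 90 hPa = 9000 Pa, q̄ = 0.00153 kg/kg → 0.00153 × 9000 / 9.8 = 1.41 mm
PW = 8.29 + 6.09 + 15.65 + 1.41 = 31.44 ≈ 31.4 mm.

PW ≈ 31.4 mm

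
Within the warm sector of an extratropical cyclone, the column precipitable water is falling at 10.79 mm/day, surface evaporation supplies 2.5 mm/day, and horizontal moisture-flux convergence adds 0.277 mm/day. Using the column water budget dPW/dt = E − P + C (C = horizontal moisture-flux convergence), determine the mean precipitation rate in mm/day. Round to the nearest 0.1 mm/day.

dPW/dt = -10.79 mm/day.
P = E + C − dPW/dt = 2.5 + (0.277) − (-10.79) = 13.6 mm/day.

P ≈ 13.6 mm/day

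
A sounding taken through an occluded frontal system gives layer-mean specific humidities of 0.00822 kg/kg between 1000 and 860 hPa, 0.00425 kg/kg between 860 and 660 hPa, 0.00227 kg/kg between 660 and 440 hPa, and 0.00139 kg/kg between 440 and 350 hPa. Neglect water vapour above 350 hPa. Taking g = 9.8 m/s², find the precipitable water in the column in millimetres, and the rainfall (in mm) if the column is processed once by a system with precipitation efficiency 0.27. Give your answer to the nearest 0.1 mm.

Precipitable water is the column-integrated vapour mass per unit area: PW = (1/g) Σ q̄ Δp, with q in kg/kg and Δp in Pa (1 kg/m² of water = 1 mm).
Layer 1000–860 hPa: Δp = 140 hPa = 14000 Pa, q̄ = 0.00822 kg/kg → 0.00822 × 14000 / 9.8 = 11.74 mm
Layer 860–660 hPa: Δp = 200 hPa = 20000 Pa, q̄ = 0.00425 kg/kg → 0.00425 × 20000 / 9.8 = 8.67 mm
Layer 660–440 hPa: Δp = 220 hPa = 22000 Pa, q̄ = 0.00227 kg/kg → 0.00227 × 22000 / 9.8 = 5.10 mm
Layer 440–350 hPa: Δp = 90 hPa = 9000 Pa, q̄ = 0.00139 kg/kg → 0.00139 × 9000 / 9.8 = 1.28 mm
PW = 11.74 + 8.67 + 5.10 + 1.28 = 26.79 ≈ 26.8 mm.
Rainfall = ε × PW = 0.27 × 26.8 = 7.2 mm.

PW ≈ 26.8 mm; rainfall ≈ 7.2 mm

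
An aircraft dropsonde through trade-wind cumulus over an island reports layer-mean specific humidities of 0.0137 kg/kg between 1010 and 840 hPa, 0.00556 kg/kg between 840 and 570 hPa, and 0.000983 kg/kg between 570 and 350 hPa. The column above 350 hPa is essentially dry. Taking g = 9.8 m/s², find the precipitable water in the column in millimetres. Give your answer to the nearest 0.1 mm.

Precipitable water is the column-integrated vapour mass per unit area: PW = (1/g) Σ q̄ Δp, with q in kg/kg and Δp in Pa (1 kg/m² of water = 1 mm).
Layer 1010–840 hPa: Δp = 170 hPa = 17000 Pa, q̄ = 0.0137 kg/kg → 0.0137 × 17000 / 9.8 = 23.77 mm
Layer 840–570 hPa: Δp = 270 hPa = 27000 Pa, q̄ = 0.00556 kg/kg → 0.00556 × 27000 / 9.8 = 15.32 mm
Layer 570–350 hPa: Δp = 220 hPa = 22000 Pa, q̄ = 0.000983 kg/kg → 0.000983 × 22000 / 9.8 = 2.21 mm
PW = 23.77 + 15.32 + 2.21 = 41.30 ≈ 41.3 mm.

PW ≈ 41.3 mm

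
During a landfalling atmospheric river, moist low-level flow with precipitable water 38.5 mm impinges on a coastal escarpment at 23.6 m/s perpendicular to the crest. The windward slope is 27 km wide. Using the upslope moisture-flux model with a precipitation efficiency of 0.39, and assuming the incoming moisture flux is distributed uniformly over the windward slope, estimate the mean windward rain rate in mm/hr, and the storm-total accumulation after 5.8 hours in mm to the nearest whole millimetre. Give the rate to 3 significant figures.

R ≈ 47.2 mm/hr; total ≈ 274 mm

Incoming column moisture flux per unit ridge length: F = V × PW = 23.6 × 38.5 = 908.6 mm·m/s.
Spread over the 27 km slope with efficiency ε = 0.39: R = ε·F/W = 0.39 × 908.6 / 27000 m = 1.312e-02 mm/s.
R = 1.312e-02 × 3600 = 47.2 mm/hr.
Over 5.8 h: total = 47.2 × 5.8 = 273.76 ≈ 274 mm.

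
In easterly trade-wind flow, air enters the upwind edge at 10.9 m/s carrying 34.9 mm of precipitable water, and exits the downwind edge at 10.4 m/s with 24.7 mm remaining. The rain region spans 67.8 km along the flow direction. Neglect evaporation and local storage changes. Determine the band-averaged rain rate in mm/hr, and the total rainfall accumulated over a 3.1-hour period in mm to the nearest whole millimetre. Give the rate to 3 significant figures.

R ≈ 6.56 mm/hr; total ≈ 20 mm

Column moisture flux per unit crosswind length is F = V × PW.
Inflow: F_in = 10.9 × 34.9 = 380.41 mm·m/s
Outflow: F_out = 10.4 × 24.7 = 256.88 mm·m/s
Steady-state rate R = (F_in − F_out)/L = (380.41 − 256.88) / 67800 m = 1.822e-03 mm/s.
R = 1.822e-03 × 3600 = 6.56 mm/hr.
Over 3.1 h: total = 6.56 × 3.1 = 20.336 ≈ 20 mm.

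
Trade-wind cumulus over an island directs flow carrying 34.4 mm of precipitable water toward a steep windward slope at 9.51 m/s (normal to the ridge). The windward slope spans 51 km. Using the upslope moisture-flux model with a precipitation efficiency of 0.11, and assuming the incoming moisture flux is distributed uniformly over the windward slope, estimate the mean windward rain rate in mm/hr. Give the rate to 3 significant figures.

R ≈ 2.54 mm/hr

Incoming column moisture flux per unit ridge length: F = V × PW = 9.51 × 34.4 = 327.144 mm·m/s.
Spread over the 51 km slope with efficiency ε = 0.11: R = ε·F/W = 0.11 × 327.144 / 51000 m = 7.056e-04 mm/s.
R = 7.056e-04 × 3600 = 2.54 mm/hr.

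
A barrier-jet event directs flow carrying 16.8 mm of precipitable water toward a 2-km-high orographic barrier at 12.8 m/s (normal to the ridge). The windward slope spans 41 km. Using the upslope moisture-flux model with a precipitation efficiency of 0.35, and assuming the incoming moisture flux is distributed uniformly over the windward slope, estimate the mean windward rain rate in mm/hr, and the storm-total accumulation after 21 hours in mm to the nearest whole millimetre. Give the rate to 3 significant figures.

Incoming column moisture flux per unit ridge length: F = V × PW = 12.8 × 16.8 = 215.04 mm·m/s.
Spread over the 41 km slope with efficiency ε = 0.35: R = ε·F/W = 0.35 × 215.04 / 41000 m = 1.836e-03 mm/s.
R = 1.836e-03 × 3600 = 6.61 mm/hr.
Over 21 h: total = 6.61 × 21 = 138.81 ≈ 139 mm.

R ≈ 6.61 mm/hr; total ≈ 139 mm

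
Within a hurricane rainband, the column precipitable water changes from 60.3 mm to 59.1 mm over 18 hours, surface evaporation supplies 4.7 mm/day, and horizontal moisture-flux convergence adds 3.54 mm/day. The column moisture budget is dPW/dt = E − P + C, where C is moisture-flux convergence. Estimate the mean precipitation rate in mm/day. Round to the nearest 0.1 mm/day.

dPW/dt = (59.1 − 60.3) mm / (18/24 day) = -1.600 mm/day.
P = E + C − dPW/dt = 4.7 + (3.54) − (-1.600) = 9.8 mm/day.

P ≈ 9.8 mm/day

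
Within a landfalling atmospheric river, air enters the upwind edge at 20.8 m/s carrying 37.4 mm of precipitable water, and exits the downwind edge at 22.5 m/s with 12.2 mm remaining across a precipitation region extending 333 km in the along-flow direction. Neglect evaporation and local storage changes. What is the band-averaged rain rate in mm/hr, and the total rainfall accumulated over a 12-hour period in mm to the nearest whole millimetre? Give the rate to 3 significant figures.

Column moisture flux per unit crosswind length is F = V × PW.
Inflow: F_in = 20.8 × 37.4 = 777.92 mm·m/s
Outflow: F_out = 22.5 × 12.2 = 274.5 mm·m/s
Steady-state rate R = (F_in − F_out)/L = (777.92 − 274.5) / 333000 m = 1.512e-03 mm/s.
R = 1.512e-03 × 3600 = 5.44 mm/hr.
Over 12 h: total = 5.44 × 12 = 65.28 ≈ 65 mm.

R ≈ 5.44 mm/hr; total ≈ 65 mm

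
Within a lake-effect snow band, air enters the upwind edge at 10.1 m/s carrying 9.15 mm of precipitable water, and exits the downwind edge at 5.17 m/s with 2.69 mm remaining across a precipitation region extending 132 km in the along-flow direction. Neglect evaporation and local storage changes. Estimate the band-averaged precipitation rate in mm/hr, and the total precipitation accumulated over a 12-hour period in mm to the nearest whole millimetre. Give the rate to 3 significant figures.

Column moisture flux per unit crosswind length is F = V × PW.
Inflow: F_in = 10.1 × 9.15 = 92.415 mm·m/s
Outflow: F_out = 5.17 × 2.69 = 13.9073 mm·m/s
Steady-state rate R = (F_in − F_out)/L = (92.415 − 13.9073) / 132000 m = 5.948e-04 mm/s.
R = 5.948e-04 × 3600 = 2.14 mm/hr.
Over 12 h: total = 2.14 × 12 = 25.68 ≈ 26 mm.

R ≈ 2.14 mm/hr; total ≈ 26 mm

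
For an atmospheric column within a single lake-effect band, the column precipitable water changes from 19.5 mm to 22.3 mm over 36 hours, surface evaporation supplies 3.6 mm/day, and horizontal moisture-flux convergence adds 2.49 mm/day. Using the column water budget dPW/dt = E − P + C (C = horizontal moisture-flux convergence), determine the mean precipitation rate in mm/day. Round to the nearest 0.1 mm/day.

P ≈ 4.2 mm/day

dPW/dt = (22.3 − 19.5) mm / (36/24 day) = +1.867 mm/day.
P = E + C − dPW/dt = 3.6 + (2.49) − (+1.867) = 4.2 mm/day.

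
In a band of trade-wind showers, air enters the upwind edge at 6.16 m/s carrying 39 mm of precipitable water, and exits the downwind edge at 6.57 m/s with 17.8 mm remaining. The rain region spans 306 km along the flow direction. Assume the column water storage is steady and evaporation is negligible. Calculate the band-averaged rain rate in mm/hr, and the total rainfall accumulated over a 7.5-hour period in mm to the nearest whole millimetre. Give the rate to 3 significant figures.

R ≈ 1.45 mm/hr; total ≈ 11 mm

Column moisture flux per unit crosswind length is F = V × PW.
Inflow: F_in = 6.16 × 39 = 240.24 mm·m/s
Outflow: F_out = 6.57 × 17.8 = 116.946 mm·m/s
Steady-state rate R = (F_in − F_out)/L = (240.24 − 116.946) / 306000 m = 4.029e-04 mm/s.
R = 4.029e-04 × 3600 = 1.45 mm/hr.
Over 7.5 h: total = 1.45 × 7.5 = 10.875 ≈ 11 mm.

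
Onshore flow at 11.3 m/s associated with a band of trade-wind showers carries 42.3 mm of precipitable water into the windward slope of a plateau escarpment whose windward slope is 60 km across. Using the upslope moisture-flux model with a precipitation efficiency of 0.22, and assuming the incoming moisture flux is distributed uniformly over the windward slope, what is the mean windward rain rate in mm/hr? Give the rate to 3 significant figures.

R ≈ 6.31 mm/hr

Incoming column moisture flux per unit ridge length: F = V × PW = 11.3 × 42.3 = 477.99 mm·m/s.
Spread over the 60 km slope with efficiency ε = 0.22: R = ε·F/W = 0.22 × 477.99 / 60000 m = 1.753e-03 mm/s.
R = 1.753e-03 × 3600 = 6.31 mm/hr.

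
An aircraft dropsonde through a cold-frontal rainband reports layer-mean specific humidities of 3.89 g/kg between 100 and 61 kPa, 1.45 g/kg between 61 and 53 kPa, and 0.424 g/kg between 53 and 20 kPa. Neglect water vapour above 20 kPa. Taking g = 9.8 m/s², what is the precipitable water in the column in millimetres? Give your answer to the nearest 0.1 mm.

Precipitable water is the column-integrated vapour mass per unit area: PW = (1/g) Σ q̄ Δp, with q in kg/kg and Δp in Pa (1 kg/m² of water = 1 mm).
Layer 100–61 kPa: Δp = 390 hPa = 39000 Pa, q̄ = 0.00389 kg/kg → 0.00389 × 39000 / 9.8 = 15.48 mm
Layer 61–53 kPa: Δp = 80 hPa = 8000 Pa, q̄ = 0.00145 kg/kg → 0.00145 × 8000 / 9.8 = 1.18 mm
Layer 53–20 kPa: Δp = 330 hPa = 33000 Pa, q̄ = 0.000424 kg/kg → 0.000424 × 33000 / 9.8 = 1.43 mm
PW = 15.48 + 1.18 + 1.43 = 18.09 ≈ 18.1 mm.

PW ≈ 18.1 mm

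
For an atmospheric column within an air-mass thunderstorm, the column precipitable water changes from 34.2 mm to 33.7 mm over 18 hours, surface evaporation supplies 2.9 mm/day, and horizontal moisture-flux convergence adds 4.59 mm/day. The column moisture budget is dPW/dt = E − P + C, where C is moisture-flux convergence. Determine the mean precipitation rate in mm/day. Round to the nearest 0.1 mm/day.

P ≈ 8.2 mm/day

dPW/dt = (33.7 − 34.2) mm / (18/24 day) = -0.667 mm/day.
P = E + C − dPW/dt = 2.9 + (4.59) − (-0.667) = 8.2 mm/day.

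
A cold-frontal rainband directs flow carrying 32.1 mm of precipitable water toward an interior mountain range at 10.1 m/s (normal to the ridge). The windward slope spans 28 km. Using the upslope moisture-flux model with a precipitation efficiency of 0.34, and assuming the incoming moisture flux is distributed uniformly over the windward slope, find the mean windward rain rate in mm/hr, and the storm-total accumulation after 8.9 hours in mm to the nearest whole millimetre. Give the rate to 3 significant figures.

R ≈ 14.2 mm/hr; total ≈ 126 mm

Incoming column moisture flux per unit ridge length: F = V × PW = 10.1 × 32.1 = 324.21 mm·m/s.
Spread over the 28 km slope with efficiency ε = 0.34: R = ε·F/W = 0.34 × 324.21 / 28000 m = 3.937e-03 mm/s.
R = 3.937e-03 × 3600 = 14.2 mm/hr.
Over 8.9 h: total = 14.2 × 8.9 = 126.38 ≈ 126 mm.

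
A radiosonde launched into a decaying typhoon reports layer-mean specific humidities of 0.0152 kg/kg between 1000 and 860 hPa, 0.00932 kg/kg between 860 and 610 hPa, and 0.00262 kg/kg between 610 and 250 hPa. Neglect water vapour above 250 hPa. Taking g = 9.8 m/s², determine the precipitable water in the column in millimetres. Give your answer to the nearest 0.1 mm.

Precipitable water is the column-integrated vapour mass per unit area: PW = (1/g) Σ q̄ Δp, with q in kg/kg and Δp in Pa (1 kg/m² of water = 1 mm).
Layer 1000–860 hPa: Δp = 140 hPa = 14000 Pa, q̄ = 0.0152 kg/kg → 0.0152 × 14000 / 9.8 = 21.71 mm
Layer 860–610 hPa: Δp = 250 hPa = 25000 Pa, q̄ = 0.00932 kg/kg → 0.00932 × 25000 / 9.8 = 23.78 mm
Layer 610–250 hPa: Δp = 360 hPa = 36000 Pa, q̄ = 0.00262 kg/kg → 0.00262 × 36000 / 9.8 = 9.62 mm
PW = 21.71 + 23.78 + 9.62 = 55.11 ≈ 55.1 mm.

PW ≈ 55.1 mm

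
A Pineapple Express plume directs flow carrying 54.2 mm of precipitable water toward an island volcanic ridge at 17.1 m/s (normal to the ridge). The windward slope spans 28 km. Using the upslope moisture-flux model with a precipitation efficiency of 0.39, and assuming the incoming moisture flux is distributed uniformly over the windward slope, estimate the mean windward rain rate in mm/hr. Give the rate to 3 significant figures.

Incoming column moisture flux per unit ridge length: F = V × PW = 17.1 × 54.2 = 926.82 mm·m/s.
Spread over the 28 km slope with efficiency ε = 0.39: R = ε·F/W = 0.39 × 926.82 / 28000 m = 1.291e-02 mm/s.
R = 1.291e-02 × 3600 = 46.5 mm/hr.

R ≈ 46.5 mm/hr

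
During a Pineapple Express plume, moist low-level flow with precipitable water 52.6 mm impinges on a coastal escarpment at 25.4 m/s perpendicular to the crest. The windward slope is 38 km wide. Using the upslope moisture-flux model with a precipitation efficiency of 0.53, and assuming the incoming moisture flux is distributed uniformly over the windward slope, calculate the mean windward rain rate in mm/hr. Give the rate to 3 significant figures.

Incoming column moisture flux per unit ridge length: F = V × PW = 25.4 × 52.6 = 1336.04 mm·m/s.
Spread over the 38 km slope with efficiency ε = 0.53: R = ε·F/W = 0.53 × 1336.04 / 38000 m = 1.863e-02 mm/s.
R = 1.863e-02 × 3600 = 67.1 mm/hr.

R ≈ 67.1 mm/hr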